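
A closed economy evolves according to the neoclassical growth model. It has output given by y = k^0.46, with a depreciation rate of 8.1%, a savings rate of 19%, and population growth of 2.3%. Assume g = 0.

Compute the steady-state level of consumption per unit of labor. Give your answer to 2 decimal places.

At the steady state, Δk = 0, so s·k^α = (n + δ)·k.
Rearranging, k^(1−α) = s / (n + δ).
k^0.54 = 0.19 / (0.023 + 0.081) = 0.19 / 0.104 = 1.8269
k* = 1.8269^(1/0.54) ≈ 3.0525
y* = (k*)^α = 3.0525^0.46 ≈ 1.6709
c* = (1 − s)·y* = (1 − 0.19) × 1.6709 ≈ 1.3534

c* = 1.35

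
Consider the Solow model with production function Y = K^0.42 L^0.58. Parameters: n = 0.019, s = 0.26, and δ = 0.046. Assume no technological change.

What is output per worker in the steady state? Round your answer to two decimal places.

y* = 2.73

In steady state, investment equals break-even investment: s·k^α = (n + δ)·k.
Rearranging, k^(1−α) = s / (n + δ).
k^0.58 = 0.26 / (0.019 + 0.046) = 0.26 / 0.065 = 4.0000
k* = 4.0000^(1/0.58) ≈ 10.9153
y* = (k*)^α = 10.9153^0.42 ≈ 2.7288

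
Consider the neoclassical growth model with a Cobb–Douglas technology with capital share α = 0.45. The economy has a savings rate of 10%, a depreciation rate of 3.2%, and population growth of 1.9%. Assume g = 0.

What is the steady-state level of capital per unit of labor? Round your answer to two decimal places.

k* = 3.40

Steady state requires s·f(k) = (n + δ)·k, i.e. s·k^α = (n + δ)·k.
Dividing both sides by k: k^(1−α) = s / (n + δ).
k^0.55 = 0.10 / (0.019 + 0.032) = 0.10 / 0.051 = 1.9608
k* = 1.9608^(1/0.55) ≈ 3.4017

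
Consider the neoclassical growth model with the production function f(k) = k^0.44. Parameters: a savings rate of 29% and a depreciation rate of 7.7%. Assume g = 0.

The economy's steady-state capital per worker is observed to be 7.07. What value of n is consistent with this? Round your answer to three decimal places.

In steady state, investment equals break-even investment: s·k^α = (n + δ)·k.
So s / (n + δ) = (k*)^(1−α) = 7.07^0.56 = 2.9900.
Therefore n + δ = s / 2.9900 = 0.29 / 2.9900 = 0.0970, so n = 0.0970 − 0.077 = 0.0200.

n ≈ 0.020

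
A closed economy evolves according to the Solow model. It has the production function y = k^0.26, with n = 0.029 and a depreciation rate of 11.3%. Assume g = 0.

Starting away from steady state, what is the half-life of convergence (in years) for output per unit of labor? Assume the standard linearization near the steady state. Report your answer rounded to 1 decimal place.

Near the steady state the convergence rate is λ = (1 − α)(n + δ).
λ = (1 − 0.26) × 0.142 = 0.74 × 0.142 = 0.10508
Half-life = ln 2 / λ = 0.6931 / 0.10508 ≈ 6.60 years

about 6.6 years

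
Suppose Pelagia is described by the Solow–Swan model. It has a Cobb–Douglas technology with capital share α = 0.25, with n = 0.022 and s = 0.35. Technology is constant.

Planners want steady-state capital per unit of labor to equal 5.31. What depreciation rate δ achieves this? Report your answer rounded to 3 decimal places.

δ ≈ 0.078

Steady state requires s·f(k) = (n + δ)·k, i.e. s·k^α = (n + δ)·k.
So s / (n + δ) = (k*)^(1−α) = 5.31^0.75 = 3.4980.
Therefore n + δ = s / 3.4980 = 0.35 / 3.4980 = 0.1001, so δ = 0.1001 − 0.022 = 0.0781.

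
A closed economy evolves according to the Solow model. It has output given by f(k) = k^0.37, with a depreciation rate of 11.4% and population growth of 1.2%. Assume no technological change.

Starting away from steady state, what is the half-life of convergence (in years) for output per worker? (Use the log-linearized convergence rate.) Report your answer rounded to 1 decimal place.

Near the steady state the convergence rate is λ = (1 − α)(n + δ).
λ = (1 − 0.37) × 0.126 = 0.63 × 0.126 = 0.07938
Half-life = ln 2 / λ = 0.6931 / 0.07938 ≈ 8.73 years

t_½ ≈ 8.7 years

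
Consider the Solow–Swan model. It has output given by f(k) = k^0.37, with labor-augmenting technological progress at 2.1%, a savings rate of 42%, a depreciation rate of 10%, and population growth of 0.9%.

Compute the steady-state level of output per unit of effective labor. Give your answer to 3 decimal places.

In steady state, investment equals break-even investment: s·k^α = (n + g + δ)·k.
Dividing both sides by k: k^(1−α) = s / (n + g + δ).
k^0.63 = 0.42 / (0.009 + 0.021 + 0.100) = 0.42 / 0.130 = 3.2308
k* = 3.2308^(1/0.63) ≈ 6.4332
y* = (k*)^α = 6.4332^0.37 ≈ 1.9912

y* = 1.991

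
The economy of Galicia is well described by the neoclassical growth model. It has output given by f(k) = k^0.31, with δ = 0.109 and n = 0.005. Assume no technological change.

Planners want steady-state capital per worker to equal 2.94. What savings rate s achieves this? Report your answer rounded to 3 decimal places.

In steady state, investment equals break-even investment: s·k^α = (n + δ)·k.
So s / (n + δ) = (k*)^(1−α) = 2.94^0.69 = 2.1046.
Therefore s = 2.1046 × (n + δ) = 2.1046 × 0.114 = 0.2399.

s ≈ 0.240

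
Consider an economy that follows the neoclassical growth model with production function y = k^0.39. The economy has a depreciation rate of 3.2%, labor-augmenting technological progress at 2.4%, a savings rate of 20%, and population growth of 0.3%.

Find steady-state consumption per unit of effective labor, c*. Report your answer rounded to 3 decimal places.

c* = 1.746

Steady state requires s·f(k) = (n + g + δ)·k, i.e. s·k^α = (n + g + δ)·k.
Dividing both sides by k: k^(1−α) = s / (n + g + δ).
k^0.61 = 0.20 / (0.003 + 0.024 + 0.032) = 0.20 / 0.059 = 3.3898
k* = 3.3898^(1/0.61) ≈ 7.3984
y* = (k*)^α = 7.3984^0.39 ≈ 2.1825
c* = (1 − s)·y* = (1 − 0.20) × 2.1825 ≈ 1.7460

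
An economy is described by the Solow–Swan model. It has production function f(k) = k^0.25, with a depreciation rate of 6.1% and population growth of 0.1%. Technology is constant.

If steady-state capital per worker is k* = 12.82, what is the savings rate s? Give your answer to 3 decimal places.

s ≈ 0.420

Steady state requires s·f(k) = (n + δ)·k, i.e. s·k^α = (n + δ)·k.
So s / (n + δ) = (k*)^(1−α) = 12.82^0.75 = 6.7751.
Therefore s = 6.7751 × (n + δ) = 6.7751 × 0.062 = 0.4201.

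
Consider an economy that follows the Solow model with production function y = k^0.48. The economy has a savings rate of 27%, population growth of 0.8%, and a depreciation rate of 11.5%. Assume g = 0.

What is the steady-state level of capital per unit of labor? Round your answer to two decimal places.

At the steady state, Δk = 0, so s·k^α = (n + δ)·k.
Rearranging, k^(1−α) = s / (n + δ).
k^0.52 = 0.27 / (0.008 + 0.115) = 0.27 / 0.123 = 2.1951
k* = 2.1951^(1/0.52) ≈ 4.5357

k* ≈ 4.54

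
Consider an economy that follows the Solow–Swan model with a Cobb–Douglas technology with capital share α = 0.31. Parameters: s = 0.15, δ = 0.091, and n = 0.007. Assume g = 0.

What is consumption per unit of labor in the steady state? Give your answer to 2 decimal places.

c* ≈ 1.03

At the steady state, Δk = 0, so s·k^α = (n + δ)·k.
Rearranging, k^(1−α) = s / (n + δ).
k^0.69 = 0.15 / (0.007 + 0.091) = 0.15 / 0.098 = 1.5306
k* = 1.5306^(1/0.69) ≈ 1.8532
y* = (k*)^α = 1.8532^0.31 ≈ 1.2108
c* = (1 − s)·y* = (1 − 0.15) × 1.2108 ≈ 1.0292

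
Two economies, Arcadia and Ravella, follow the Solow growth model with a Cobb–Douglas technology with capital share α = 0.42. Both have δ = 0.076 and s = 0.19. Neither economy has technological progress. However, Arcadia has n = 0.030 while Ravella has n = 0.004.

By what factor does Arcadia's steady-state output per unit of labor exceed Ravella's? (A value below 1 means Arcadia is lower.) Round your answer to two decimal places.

ratio ≈ 0.82

Steady-state y* = [s/(n + δ)]^(α/(1−α)), so the ratio is [ (s_A/(n + δ)_A) / (s_R/(n + δ)_R) ]^0.7241.
s_A/(n + δ)_A = 0.19/0.106 = 1.7925; s_R/(n + δ)_R = 0.19/0.080 = 2.3750.
Ratio = (1.7925/2.3750)^0.7241 = 0.7547^0.7241 ≈ 0.8156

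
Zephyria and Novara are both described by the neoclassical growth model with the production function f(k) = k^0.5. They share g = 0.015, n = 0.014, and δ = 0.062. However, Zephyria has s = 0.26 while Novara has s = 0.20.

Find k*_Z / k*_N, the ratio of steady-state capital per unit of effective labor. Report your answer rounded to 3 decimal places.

Steady-state k* = [s/(n + g + δ)]^(1/(1−α)), so the ratio is [ (s_Z/(n + g + δ)_Z) / (s_N/(n + g + δ)_N) ]^2.
s_Z/(n + g + δ)_Z = 0.26/0.091 = 2.8571; s_N/(n + g + δ)_N = 0.20/0.091 = 2.1978.
Ratio = (2.8571/2.1978)^2 = 1.3000^2 ≈ 1.6900

k*_Z / k*_N ≈ 1.690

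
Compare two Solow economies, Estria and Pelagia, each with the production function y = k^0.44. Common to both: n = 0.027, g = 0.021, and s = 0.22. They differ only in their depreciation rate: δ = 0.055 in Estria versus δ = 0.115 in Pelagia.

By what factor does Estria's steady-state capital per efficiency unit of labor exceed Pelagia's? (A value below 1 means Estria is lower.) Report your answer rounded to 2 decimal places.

ratio ≈ 2.27

Steady-state k* = [s/(n + g + δ)]^(1/(1−α)), so the ratio is [ (s_E/(n + g + δ)_E) / (s_P/(n + g + δ)_P) ]^1.7857.
s_E/(n + g + δ)_E = 0.22/0.103 = 2.1359; s_P/(n + g + δ)_P = 0.22/0.163 = 1.3497.
Ratio = (2.1359/1.3497)^1.7857 = 1.5825^1.7857 ≈ 2.2697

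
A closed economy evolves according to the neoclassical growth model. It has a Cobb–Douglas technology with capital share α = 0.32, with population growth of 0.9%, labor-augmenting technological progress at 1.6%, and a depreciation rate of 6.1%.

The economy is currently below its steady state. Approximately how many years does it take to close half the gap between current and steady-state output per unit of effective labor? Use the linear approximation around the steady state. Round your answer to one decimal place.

Near the steady state the convergence rate is λ = (1 − α)(n + g + δ).
λ = (1 − 0.32) × 0.086 = 0.68 × 0.086 = 0.05848
Half-life = ln 2 / λ = 0.6931 / 0.05848 ≈ 11.85 years

about 11.9 years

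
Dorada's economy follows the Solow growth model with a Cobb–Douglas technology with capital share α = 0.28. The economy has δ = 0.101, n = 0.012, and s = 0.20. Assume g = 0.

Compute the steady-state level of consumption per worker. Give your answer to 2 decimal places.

c* ≈ 1.00

In steady state, investment equals break-even investment: s·k^α = (n + δ)·k.
Rearranging, k^(1−α) = s / (n + δ).
k^0.72 = 0.20 / (0.012 + 0.101) = 0.20 / 0.113 = 1.7699
k* = 1.7699^(1/0.72) ≈ 2.2099
y* = (k*)^α = 2.2099^0.28 ≈ 1.2486
c* = (1 − s)·y* = (1 − 0.20) × 1.2486 ≈ 0.9989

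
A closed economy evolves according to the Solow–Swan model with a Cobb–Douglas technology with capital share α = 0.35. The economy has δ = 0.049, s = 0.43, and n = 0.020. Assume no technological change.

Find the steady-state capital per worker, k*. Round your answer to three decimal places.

Steady state requires s·f(k) = (n + δ)·k, i.e. s·k^α = (n + δ)·k.
Rearranging, k^(1−α) = s / (n + δ).
k^0.65 = 0.43 / (0.020 + 0.049) = 0.43 / 0.069 = 6.2319
k* = 6.2319^(1/0.65) ≈ 16.6914

k* = 16.691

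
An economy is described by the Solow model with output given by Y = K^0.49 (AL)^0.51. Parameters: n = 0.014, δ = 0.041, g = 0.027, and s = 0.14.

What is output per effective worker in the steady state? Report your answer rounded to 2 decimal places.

y* = 1.67

In steady state, investment equals break-even investment: s·k^α = (n + g + δ)·k.
Dividing both sides by k: k^(1−α) = s / (n + g + δ).
k^0.51 = 0.14 / (0.014 + 0.027 + 0.041) = 0.14 / 0.082 = 1.7073
k* = 1.7073^(1/0.51) ≈ 2.8544
y* = (k*)^α = 2.8544^0.49 ≈ 1.6719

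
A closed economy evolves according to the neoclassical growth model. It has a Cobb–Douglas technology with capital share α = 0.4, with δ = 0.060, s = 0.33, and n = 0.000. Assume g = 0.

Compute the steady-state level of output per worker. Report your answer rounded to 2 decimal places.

y* ≈ 3.12

At the steady state, Δk = 0, so s·k^α = (n + δ)·k.
Rearranging, k^(1−α) = s / (n + δ).
k^0.6 = 0.33 / (0.000 + 0.060) = 0.33 / 0.060 = 5.5000
k* = 5.5000^(1/0.6) ≈ 17.1371
y* = (k*)^α = 17.1371^0.4 ≈ 3.1158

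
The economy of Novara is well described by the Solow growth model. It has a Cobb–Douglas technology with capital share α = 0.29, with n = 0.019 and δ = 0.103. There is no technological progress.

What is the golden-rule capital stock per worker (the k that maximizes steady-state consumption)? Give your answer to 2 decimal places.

k_gold ≈ 3.39

The golden rule sets f'(k) = n + δ, i.e. α·k^(α−1) = n + δ.
So k^(1−α) = α / (n + δ) = 0.29 / 0.122 = 2.3770.
k_gold = 2.3770^(1/0.71) ≈ 3.3855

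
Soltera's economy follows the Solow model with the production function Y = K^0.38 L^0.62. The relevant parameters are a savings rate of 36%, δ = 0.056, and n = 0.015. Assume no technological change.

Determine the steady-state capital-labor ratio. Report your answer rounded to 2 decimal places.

k* = 13.71

In steady state, investment equals break-even investment: s·k^α = (n + δ)·k.
Rearranging, k^(1−α) = s / (n + δ).
k^0.62 = 0.36 / (0.015 + 0.056) = 0.36 / 0.071 = 5.0704
k* = 5.0704^(1/0.62) ≈ 13.7140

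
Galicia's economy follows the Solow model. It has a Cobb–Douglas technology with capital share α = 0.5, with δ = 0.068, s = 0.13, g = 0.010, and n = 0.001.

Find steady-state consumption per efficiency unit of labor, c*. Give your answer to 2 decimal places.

c* ≈ 1.43

At the steady state, Δk = 0, so s·k^α = (n + g + δ)·k.
Rearranging, k^(1−α) = s / (n + g + δ).
k^0.5 = 0.13 / (0.001 + 0.010 + 0.068) = 0.13 / 0.079 = 1.6456
k* = 1.6456^(1/0.5) ≈ 2.7080
y* = (k*)^α = 2.7080^0.5 ≈ 1.6456
c* = (1 − s)·y* = (1 − 0.13) × 1.6456 ≈ 1.4317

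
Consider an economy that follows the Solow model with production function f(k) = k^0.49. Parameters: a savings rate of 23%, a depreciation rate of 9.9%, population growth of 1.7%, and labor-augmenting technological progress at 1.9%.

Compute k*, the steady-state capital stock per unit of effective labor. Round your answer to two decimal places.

k* ≈ 2.84

In steady state, investment equals break-even investment: s·k^α = (n + g + δ)·k.
Dividing both sides by k: k^(1−α) = s / (n + g + δ).
k^0.51 = 0.23 / (0.017 + 0.019 + 0.099) = 0.23 / 0.135 = 1.7037
k* = 1.7037^(1/0.51) ≈ 2.8426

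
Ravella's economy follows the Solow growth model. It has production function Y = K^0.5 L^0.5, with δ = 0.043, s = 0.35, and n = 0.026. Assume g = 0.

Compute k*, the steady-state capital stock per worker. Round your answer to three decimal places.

At the steady state, Δk = 0, so s·k^α = (n + δ)·k.
Dividing both sides by k: k^(1−α) = s / (n + δ).
k^0.5 = 0.35 / (0.026 + 0.043) = 0.35 / 0.069 = 5.0725
k* = 5.0725^(1/0.5) ≈ 25.7303

k* ≈ 25.730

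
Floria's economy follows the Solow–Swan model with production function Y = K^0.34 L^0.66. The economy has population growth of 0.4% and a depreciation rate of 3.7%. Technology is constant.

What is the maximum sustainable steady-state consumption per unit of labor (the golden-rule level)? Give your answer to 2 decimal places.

At the golden rule, f'(k) = n + δ, so α·k^(α−1) = n + δ and k_gold = (α/(n + δ))^(1/(1−α)).
k_gold = (0.34/0.041)^(1/0.66) = 8.2927^1.5152 ≈ 24.6609
c_gold = f(k_gold) − (n + δ)·k_gold = 2.9736 − 0.041×24.6609 ≈ 1.9625

c_gold ≈ 1.96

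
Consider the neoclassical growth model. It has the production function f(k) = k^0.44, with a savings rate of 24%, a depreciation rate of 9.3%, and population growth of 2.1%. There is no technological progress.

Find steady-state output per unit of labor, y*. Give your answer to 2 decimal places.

y* ≈ 1.79

At the steady state, Δk = 0, so s·k^α = (n + δ)·k.
Rearranging, k^(1−α) = s / (n + δ).
k^0.56 = 0.24 / (0.021 + 0.093) = 0.24 / 0.114 = 2.1053
k* = 2.1053^(1/0.56) ≈ 3.7787
y* = (k*)^α = 3.7787^0.44 ≈ 1.7949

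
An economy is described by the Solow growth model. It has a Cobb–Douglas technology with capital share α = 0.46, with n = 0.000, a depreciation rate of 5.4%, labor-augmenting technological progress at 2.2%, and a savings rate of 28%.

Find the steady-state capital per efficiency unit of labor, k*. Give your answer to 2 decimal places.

k* ≈ 11.19

Steady state requires s·f(k) = (n + g + δ)·k, i.e. s·k^α = (n + g + δ)·k.
Rearranging, k^(1−α) = s / (n + g + δ).
k^0.54 = 0.28 / (0.000 + 0.022 + 0.054) = 0.28 / 0.076 = 3.6842
k* = 3.6842^(1/0.54) ≈ 11.1888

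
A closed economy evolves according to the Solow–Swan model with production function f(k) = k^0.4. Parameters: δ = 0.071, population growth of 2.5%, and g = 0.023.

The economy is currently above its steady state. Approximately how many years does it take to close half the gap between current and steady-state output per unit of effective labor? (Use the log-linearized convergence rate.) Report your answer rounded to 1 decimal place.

Near the steady state the convergence rate is λ = (1 − α)(n + g + δ).
λ = (1 − 0.4) × 0.119 = 0.6 × 0.119 = 0.0714
Half-life = ln 2 / λ = 0.6931 / 0.0714 ≈ 9.71 years

about 9.7 years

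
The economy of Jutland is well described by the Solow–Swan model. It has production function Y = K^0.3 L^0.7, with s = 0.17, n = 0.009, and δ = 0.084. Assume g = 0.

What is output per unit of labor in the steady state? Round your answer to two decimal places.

At the steady state, Δk = 0, so s·k^α = (n + δ)·k.
Rearranging, k^(1−α) = s / (n + δ).
k^0.7 = 0.17 / (0.009 + 0.084) = 0.17 / 0.093 = 1.8280
k* = 1.8280^(1/0.7) ≈ 2.3673
y* = (k*)^α = 2.3673^0.3 ≈ 1.2950

y* = 1.30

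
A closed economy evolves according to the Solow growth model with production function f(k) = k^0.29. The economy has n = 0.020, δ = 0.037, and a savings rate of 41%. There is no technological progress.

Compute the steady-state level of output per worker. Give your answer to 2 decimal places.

y* = 2.24

Steady state requires s·f(k) = (n + δ)·k, i.e. s·k^α = (n + δ)·k.
Dividing both sides by k: k^(1−α) = s / (n + δ).
k^0.71 = 0.41 / (0.020 + 0.037) = 0.41 / 0.057 = 7.1930
k* = 7.1930^(1/0.71) ≈ 16.1033
y* = (k*)^α = 16.1033^0.29 ≈ 2.2387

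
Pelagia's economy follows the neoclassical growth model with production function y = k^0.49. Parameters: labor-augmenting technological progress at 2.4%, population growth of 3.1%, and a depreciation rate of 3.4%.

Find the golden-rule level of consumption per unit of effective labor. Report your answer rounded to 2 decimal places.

c_gold ≈ 2.63

At the golden rule, f'(k) = n + g + δ, so α·k^(α−1) = n + g + δ and k_gold = (α/(n + g + δ))^(1/(1−α)).
k_gold = (0.49/0.089)^(1/0.51) = 5.5056^1.9608 ≈ 28.3511
c_gold = f(k_gold) − (n + g + δ)·k_gold = 5.1494 − 0.089×28.3511 ≈ 2.6262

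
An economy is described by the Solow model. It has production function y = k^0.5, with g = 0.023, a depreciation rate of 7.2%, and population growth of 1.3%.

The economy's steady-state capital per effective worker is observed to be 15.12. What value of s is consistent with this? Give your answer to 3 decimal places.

Steady state requires s·f(k) = (n + g + δ)·k, i.e. s·k^α = (n + g + δ)·k.
So s / (n + g + δ) = (k*)^(1−α) = 15.12^0.5 = 3.8884.
Therefore s = 3.8884 × (n + g + δ) = 3.8884 × 0.108 = 0.4199.

s ≈ 0.420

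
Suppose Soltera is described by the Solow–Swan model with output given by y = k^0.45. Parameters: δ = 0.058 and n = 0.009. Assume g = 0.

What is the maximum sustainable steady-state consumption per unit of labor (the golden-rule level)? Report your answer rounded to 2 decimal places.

c_gold ≈ 2.61

At the golden rule, f'(k) = n + δ, so α·k^(α−1) = n + δ and k_gold = (α/(n + δ))^(1/(1−α)).
k_gold = (0.45/0.067)^(1/0.55) = 6.7164^1.8182 ≈ 31.9080
c_gold = f(k_gold) − (n + δ)·k_gold = 4.7507 − 0.067×31.9080 ≈ 2.6129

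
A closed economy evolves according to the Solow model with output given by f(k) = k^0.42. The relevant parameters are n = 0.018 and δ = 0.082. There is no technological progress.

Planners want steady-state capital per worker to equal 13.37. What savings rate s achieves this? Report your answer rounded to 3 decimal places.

In steady state, investment equals break-even investment: s·k^α = (n + δ)·k.
So s / (n + δ) = (k*)^(1−α) = 13.37^0.58 = 4.4994.
Therefore s = 4.4994 × (n + δ) = 4.4994 × 0.100 = 0.4499.

s ≈ 0.450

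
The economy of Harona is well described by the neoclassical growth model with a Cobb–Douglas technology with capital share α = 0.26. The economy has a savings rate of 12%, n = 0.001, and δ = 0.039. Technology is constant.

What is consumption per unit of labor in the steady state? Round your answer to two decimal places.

At the steady state, Δk = 0, so s·k^α = (n + δ)·k.
Dividing both sides by k: k^(1−α) = s / (n + δ).
k^0.74 = 0.12 / (0.001 + 0.039) = 0.12 / 0.040 = 3.0000
k* = 3.0000^(1/0.74) ≈ 4.4132
y* = (k*)^α = 4.4132^0.26 ≈ 1.4711
c* = (1 − s)·y* = (1 − 0.12) × 1.4711 ≈ 1.2946

c* ≈ 1.29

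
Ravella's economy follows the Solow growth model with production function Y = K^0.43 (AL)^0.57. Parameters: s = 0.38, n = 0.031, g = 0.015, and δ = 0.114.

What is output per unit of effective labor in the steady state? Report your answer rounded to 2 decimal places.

y* ≈ 1.92

In steady state, investment equals break-even investment: s·k^α = (n + g + δ)·k.
Rearranging, k^(1−α) = s / (n + g + δ).
k^0.57 = 0.38 / (0.031 + 0.015 + 0.114) = 0.38 / 0.160 = 2.3750
k* = 2.3750^(1/0.57) ≈ 4.5610
y* = (k*)^α = 4.5610^0.43 ≈ 1.9204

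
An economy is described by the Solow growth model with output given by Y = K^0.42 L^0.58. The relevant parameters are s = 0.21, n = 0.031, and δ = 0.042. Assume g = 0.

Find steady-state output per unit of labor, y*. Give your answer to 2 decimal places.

Steady state requires s·f(k) = (n + δ)·k, i.e. s·k^α = (n + δ)·k.
Dividing both sides by k: k^(1−α) = s / (n + δ).
k^0.58 = 0.21 / (0.031 + 0.042) = 0.21 / 0.073 = 2.8767
k* = 2.8767^(1/0.58) ≈ 6.1830
y* = (k*)^α = 6.1830^0.42 ≈ 2.1493

y* ≈ 2.15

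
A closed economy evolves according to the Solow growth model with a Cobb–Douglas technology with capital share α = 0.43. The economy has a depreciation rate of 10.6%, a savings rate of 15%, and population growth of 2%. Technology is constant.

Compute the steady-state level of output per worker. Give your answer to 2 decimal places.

y* ≈ 1.14

Steady state requires s·f(k) = (n + δ)·k, i.e. s·k^α = (n + δ)·k.
Rearranging, k^(1−α) = s / (n + δ).
k^0.57 = 0.15 / (0.020 + 0.106) = 0.15 / 0.126 = 1.1905
k* = 1.1905^(1/0.57) ≈ 1.3579
y* = (k*)^α = 1.3579^0.43 ≈ 1.1406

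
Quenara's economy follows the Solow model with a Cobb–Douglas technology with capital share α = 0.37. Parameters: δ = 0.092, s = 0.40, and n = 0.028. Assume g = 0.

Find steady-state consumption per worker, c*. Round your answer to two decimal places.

At the steady state, Δk = 0, so s·k^α = (n + δ)·k.
Rearranging, k^(1−α) = s / (n + δ).
k^0.63 = 0.40 / (0.028 + 0.092) = 0.40 / 0.120 = 3.3333
k* = 3.3333^(1/0.63) ≈ 6.7602
y* = (k*)^α = 6.7602^0.37 ≈ 2.0281
c* = (1 − s)·y* = (1 − 0.40) × 2.0281 ≈ 1.2169

c* = 1.22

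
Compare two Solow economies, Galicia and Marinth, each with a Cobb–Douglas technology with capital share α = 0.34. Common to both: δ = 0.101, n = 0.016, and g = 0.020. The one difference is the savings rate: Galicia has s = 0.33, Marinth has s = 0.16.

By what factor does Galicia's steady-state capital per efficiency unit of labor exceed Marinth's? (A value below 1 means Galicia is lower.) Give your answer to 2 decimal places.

k*_G / k*_M ≈ 2.99

Steady-state k* = [s/(n + g + δ)]^(1/(1−α)), so the ratio is [ (s_G/(n + g + δ)_G) / (s_M/(n + g + δ)_M) ]^1.5152.
s_G/(n + g + δ)_G = 0.33/0.137 = 2.4088; s_M/(n + g + δ)_M = 0.16/0.137 = 1.1679.
Ratio = (2.4088/1.1679)^1.5152 = 2.0625^1.5152 ≈ 2.9948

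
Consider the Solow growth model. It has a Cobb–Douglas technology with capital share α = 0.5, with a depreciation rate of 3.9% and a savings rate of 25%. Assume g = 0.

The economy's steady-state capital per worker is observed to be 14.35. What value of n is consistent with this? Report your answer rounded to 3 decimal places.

At the steady state, Δk = 0, so s·k^α = (n + δ)·k.
So s / (n + δ) = (k*)^(1−α) = 14.35^0.5 = 3.7881.
Therefore n + δ = s / 3.7881 = 0.25 / 3.7881 = 0.0660, so n = 0.0660 − 0.039 = 0.0270.

n ≈ 0.027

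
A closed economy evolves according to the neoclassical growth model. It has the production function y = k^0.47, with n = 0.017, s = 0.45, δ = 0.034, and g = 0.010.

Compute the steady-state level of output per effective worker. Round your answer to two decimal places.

y* ≈ 5.88

Steady state requires s·f(k) = (n + g + δ)·k, i.e. s·k^α = (n + g + δ)·k.
Rearranging, k^(1−α) = s / (n + g + δ).
k^0.53 = 0.45 / (0.017 + 0.010 + 0.034) = 0.45 / 0.061 = 7.3770
k* = 7.3770^(1/0.53) ≈ 43.4019
y* = (k*)^α = 43.4019^0.47 ≈ 5.8834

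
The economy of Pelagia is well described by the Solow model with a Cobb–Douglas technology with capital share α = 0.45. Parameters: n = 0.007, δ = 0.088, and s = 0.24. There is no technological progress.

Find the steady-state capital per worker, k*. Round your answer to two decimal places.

k* = 5.39

At the steady state, Δk = 0, so s·k^α = (n + δ)·k.
Rearranging, k^(1−α) = s / (n + δ).
k^0.55 = 0.24 / (0.007 + 0.088) = 0.24 / 0.095 = 2.5263
k* = 2.5263^(1/0.55) ≈ 5.3925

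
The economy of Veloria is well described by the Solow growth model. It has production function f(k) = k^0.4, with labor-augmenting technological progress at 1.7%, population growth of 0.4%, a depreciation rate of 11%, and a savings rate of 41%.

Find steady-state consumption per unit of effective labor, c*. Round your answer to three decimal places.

Steady state requires s·f(k) = (n + g + δ)·k, i.e. s·k^α = (n + g + δ)·k.
Dividing both sides by k: k^(1−α) = s / (n + g + δ).
k^0.6 = 0.41 / (0.004 + 0.017 + 0.110) = 0.41 / 0.131 = 3.1298
k* = 3.1298^(1/0.6) ≈ 6.6967
y* = (k*)^α = 6.6967^0.4 ≈ 2.1397
c* = (1 − s)·y* = (1 − 0.41) × 2.1397 ≈ 1.2624

c* ≈ 1.262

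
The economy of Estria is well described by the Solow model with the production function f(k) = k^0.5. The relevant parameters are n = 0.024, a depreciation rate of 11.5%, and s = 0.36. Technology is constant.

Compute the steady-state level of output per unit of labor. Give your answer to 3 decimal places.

At the steady state, Δk = 0, so s·k^α = (n + δ)·k.
Rearranging, k^(1−α) = s / (n + δ).
k^0.5 = 0.36 / (0.024 + 0.115) = 0.36 / 0.139 = 2.5899
k* = 2.5899^(1/0.5) ≈ 6.7076
y* = (k*)^α = 6.7076^0.5 ≈ 2.5899

y* ≈ 2.590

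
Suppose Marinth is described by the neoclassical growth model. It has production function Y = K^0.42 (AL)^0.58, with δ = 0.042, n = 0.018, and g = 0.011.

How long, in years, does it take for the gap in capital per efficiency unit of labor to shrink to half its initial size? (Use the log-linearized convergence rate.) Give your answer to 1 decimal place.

about 16.8 years

Near the steady state the convergence rate is λ = (1 − α)(n + g + δ).
λ = (1 − 0.42) × 0.071 = 0.58 × 0.071 = 0.04118
Half-life = ln 2 / λ = 0.6931 / 0.04118 ≈ 16.83 years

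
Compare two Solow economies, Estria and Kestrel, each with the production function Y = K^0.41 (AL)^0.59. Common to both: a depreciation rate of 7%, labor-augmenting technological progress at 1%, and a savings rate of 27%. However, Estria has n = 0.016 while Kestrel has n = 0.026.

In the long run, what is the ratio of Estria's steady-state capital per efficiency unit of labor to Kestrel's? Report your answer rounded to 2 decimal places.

Steady-state k* = [s/(n + g + δ)]^(1/(1−α)), so the ratio is [ (s_E/(n + g + δ)_E) / (s_K/(n + g + δ)_K) ]^1.6949.
s_E/(n + g + δ)_E = 0.27/0.096 = 2.8125; s_K/(n + g + δ)_K = 0.27/0.106 = 2.5472.
Ratio = (2.8125/2.5472)^1.6949 = 1.1042^1.6949 ≈ 1.1829

ratio ≈ 1.18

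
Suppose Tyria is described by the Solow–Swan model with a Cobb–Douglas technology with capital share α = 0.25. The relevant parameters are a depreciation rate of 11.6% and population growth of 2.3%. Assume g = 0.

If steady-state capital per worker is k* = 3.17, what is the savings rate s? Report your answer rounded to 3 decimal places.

s ≈ 0.330

At the steady state, Δk = 0, so s·k^α = (n + δ)·k.
So s / (n + δ) = (k*)^(1−α) = 3.17^0.75 = 2.3757.
Therefore s = 2.3757 × (n + δ) = 2.3757 × 0.139 = 0.3302.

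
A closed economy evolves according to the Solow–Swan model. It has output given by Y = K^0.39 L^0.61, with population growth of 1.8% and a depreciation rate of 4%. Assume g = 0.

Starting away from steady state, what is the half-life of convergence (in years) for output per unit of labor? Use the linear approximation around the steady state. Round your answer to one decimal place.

Near the steady state the convergence rate is λ = (1 − α)(n + δ).
λ = (1 − 0.39) × 0.058 = 0.61 × 0.058 = 0.03538
Half-life = ln 2 / λ = 0.6931 / 0.03538 ≈ 19.59 years

t_½ ≈ 19.6 years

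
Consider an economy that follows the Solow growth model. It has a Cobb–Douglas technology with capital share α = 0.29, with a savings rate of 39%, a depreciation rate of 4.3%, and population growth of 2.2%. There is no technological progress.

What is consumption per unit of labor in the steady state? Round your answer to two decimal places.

c* ≈ 1.27

Steady state requires s·f(k) = (n + δ)·k, i.e. s·k^α = (n + δ)·k.
Dividing both sides by k: k^(1−α) = s / (n + δ).
k^0.71 = 0.39 / (0.022 + 0.043) = 0.39 / 0.065 = 6.0000
k* = 6.0000^(1/0.71) ≈ 12.4735
y* = (k*)^α = 12.4735^0.29 ≈ 2.0789
c* = (1 − s)·y* = (1 − 0.39) × 2.0789 ≈ 1.2681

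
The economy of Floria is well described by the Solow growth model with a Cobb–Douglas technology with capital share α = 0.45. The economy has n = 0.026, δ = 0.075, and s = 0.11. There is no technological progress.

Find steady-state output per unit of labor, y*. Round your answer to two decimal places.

y* ≈ 1.07

At the steady state, Δk = 0, so s·k^α = (n + δ)·k.
Dividing both sides by k: k^(1−α) = s / (n + δ).
k^0.55 = 0.11 / (0.026 + 0.075) = 0.11 / 0.101 = 1.0891
k* = 1.0891^(1/0.55) ≈ 1.1679
y* = (k*)^α = 1.1679^0.45 ≈ 1.0723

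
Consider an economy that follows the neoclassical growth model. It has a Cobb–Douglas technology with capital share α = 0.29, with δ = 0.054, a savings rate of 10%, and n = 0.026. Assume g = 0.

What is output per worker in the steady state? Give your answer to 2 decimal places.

y* = 1.10

In steady state, investment equals break-even investment: s·k^α = (n + δ)·k.
Dividing both sides by k: k^(1−α) = s / (n + δ).
k^0.71 = 0.10 / (0.026 + 0.054) = 0.10 / 0.080 = 1.2500
k* = 1.2500^(1/0.71) ≈ 1.3693
y* = (k*)^α = 1.3693^0.29 ≈ 1.0954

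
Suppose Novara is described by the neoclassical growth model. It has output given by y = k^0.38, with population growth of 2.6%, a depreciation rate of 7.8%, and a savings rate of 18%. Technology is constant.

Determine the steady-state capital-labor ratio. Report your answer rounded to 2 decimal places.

k* ≈ 2.42

Steady state requires s·f(k) = (n + δ)·k, i.e. s·k^α = (n + δ)·k.
Rearranging, k^(1−α) = s / (n + δ).
k^0.62 = 0.18 / (0.026 + 0.078) = 0.18 / 0.104 = 1.7308
k* = 1.7308^(1/0.62) ≈ 2.4225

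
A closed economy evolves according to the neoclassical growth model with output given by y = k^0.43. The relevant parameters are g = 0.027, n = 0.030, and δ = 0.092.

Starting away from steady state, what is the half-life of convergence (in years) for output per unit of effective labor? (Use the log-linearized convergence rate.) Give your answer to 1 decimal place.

about 8.2 years

Near the steady state the convergence rate is λ = (1 − α)(n + g + δ).
λ = (1 − 0.43) × 0.149 = 0.57 × 0.149 = 0.08493
Half-life = ln 2 / λ = 0.6931 / 0.08493 ≈ 8.16 years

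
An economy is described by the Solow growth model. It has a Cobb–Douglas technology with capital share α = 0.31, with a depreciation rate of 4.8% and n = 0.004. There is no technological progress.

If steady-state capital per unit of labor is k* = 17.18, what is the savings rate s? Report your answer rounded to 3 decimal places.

s ≈ 0.370

Steady state requires s·f(k) = (n + δ)·k, i.e. s·k^α = (n + δ)·k.
So s / (n + δ) = (k*)^(1−α) = 17.18^0.69 = 7.1149.
Therefore s = 7.1149 × (n + δ) = 7.1149 × 0.052 = 0.3700.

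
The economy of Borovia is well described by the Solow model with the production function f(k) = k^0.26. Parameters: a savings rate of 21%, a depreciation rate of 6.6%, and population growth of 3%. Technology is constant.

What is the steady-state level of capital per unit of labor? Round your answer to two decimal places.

Steady state requires s·f(k) = (n + δ)·k, i.e. s·k^α = (n + δ)·k.
Dividing both sides by k: k^(1−α) = s / (n + δ).
k^0.74 = 0.21 / (0.030 + 0.066) = 0.21 / 0.096 = 2.1875
k* = 2.1875^(1/0.74) ≈ 2.8800

k* ≈ 2.88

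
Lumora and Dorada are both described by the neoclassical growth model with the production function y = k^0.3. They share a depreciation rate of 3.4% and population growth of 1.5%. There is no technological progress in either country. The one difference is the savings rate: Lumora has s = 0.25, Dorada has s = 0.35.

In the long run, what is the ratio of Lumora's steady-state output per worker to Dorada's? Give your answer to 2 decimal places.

y*_L / y*_D ≈ 0.87

Steady-state y* = [s/(n + δ)]^(α/(1−α)), so the ratio is [ (s_L/(n + δ)_L) / (s_D/(n + δ)_D) ]^0.4286.
s_L/(n + δ)_L = 0.25/0.049 = 5.1020; s_D/(n + δ)_D = 0.35/0.049 = 7.1429.
Ratio = (5.1020/7.1429)^0.4286 = 0.7143^0.4286 ≈ 0.8657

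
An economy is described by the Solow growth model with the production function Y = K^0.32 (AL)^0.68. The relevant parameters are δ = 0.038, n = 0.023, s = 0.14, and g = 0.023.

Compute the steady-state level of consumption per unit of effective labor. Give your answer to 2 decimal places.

c* = 1.09

In steady state, investment equals break-even investment: s·k^α = (n + g + δ)·k.
Rearranging, k^(1−α) = s / (n + g + δ).
k^0.68 = 0.14 / (0.023 + 0.023 + 0.038) = 0.14 / 0.084 = 1.6667
k* = 1.6667^(1/0.68) ≈ 2.1196
y* = (k*)^α = 2.1196^0.32 ≈ 1.2717
c* = (1 − s)·y* = (1 − 0.14) × 1.2717 ≈ 1.0937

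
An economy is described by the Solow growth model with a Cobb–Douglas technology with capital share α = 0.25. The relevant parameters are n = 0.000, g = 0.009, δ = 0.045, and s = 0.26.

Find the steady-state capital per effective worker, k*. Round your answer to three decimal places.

k* = 8.130

At the steady state, Δk = 0, so s·k^α = (n + g + δ)·k.
Dividing both sides by k: k^(1−α) = s / (n + g + δ).
k^0.75 = 0.26 / (0.000 + 0.009 + 0.045) = 0.26 / 0.054 = 4.8148
k* = 4.8148^(1/0.75) ≈ 8.1303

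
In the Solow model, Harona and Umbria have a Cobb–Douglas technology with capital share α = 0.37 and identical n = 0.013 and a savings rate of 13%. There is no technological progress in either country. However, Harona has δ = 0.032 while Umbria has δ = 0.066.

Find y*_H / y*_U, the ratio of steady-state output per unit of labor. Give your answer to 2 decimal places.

y*_H / y*_U ≈ 1.39

Steady-state y* = [s/(n + δ)]^(α/(1−α)), so the ratio is [ (s_H/(n + δ)_H) / (s_U/(n + δ)_U) ]^0.5873.
s_H/(n + δ)_H = 0.13/0.045 = 2.8889; s_U/(n + δ)_U = 0.13/0.079 = 1.6456.
Ratio = (2.8889/1.6456)^0.5873 = 1.7555^0.5873 ≈ 1.3917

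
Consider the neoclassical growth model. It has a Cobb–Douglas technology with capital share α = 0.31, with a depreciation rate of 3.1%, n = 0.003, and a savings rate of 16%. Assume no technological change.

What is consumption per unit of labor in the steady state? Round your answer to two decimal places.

Steady state requires s·f(k) = (n + δ)·k, i.e. s·k^α = (n + δ)·k.
Rearranging, k^(1−α) = s / (n + δ).
k^0.69 = 0.16 / (0.003 + 0.031) = 0.16 / 0.034 = 4.7059
k* = 4.7059^(1/0.69) ≈ 9.4372
y* = (k*)^α = 9.4372^0.31 ≈ 2.0054
c* = (1 − s)·y* = (1 − 0.16) × 2.0054 ≈ 1.6845

c* ≈ 1.68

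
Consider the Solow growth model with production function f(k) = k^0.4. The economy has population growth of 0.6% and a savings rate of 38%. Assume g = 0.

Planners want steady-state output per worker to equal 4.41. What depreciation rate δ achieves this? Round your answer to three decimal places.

δ ≈ 0.035

In steady state, investment equals break-even investment: s·k^α = (n + δ)·k.
Since y* = [s/(n + δ)]^(α/(1−α)), we have s/(n + δ) = (y*)^((1−α)/α) = 4.41^1.5 = 9.2610.
Therefore n + δ = s / 9.2610 = 0.38 / 9.2610 = 0.0410, so δ = 0.0410 − 0.006 = 0.0350.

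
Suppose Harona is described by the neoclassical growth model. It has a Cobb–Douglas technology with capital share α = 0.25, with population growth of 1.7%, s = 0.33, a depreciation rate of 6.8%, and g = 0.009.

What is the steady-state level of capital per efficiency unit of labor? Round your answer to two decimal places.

In steady state, investment equals break-even investment: s·k^α = (n + g + δ)·k.
Rearranging, k^(1−α) = s / (n + g + δ).
k^0.75 = 0.33 / (0.017 + 0.009 + 0.068) = 0.33 / 0.094 = 3.5106
k* = 3.5106^(1/0.75) ≈ 5.3355

k* ≈ 5.34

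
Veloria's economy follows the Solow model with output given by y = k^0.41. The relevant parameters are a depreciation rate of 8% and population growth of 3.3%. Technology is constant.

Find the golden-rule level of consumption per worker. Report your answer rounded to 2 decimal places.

At the golden rule, f'(k) = n + δ, so α·k^(α−1) = n + δ and k_gold = (α/(n + δ))^(1/(1−α)).
k_gold = (0.41/0.113)^(1/0.59) = 3.6283^1.6949 ≈ 8.8847
c_gold = f(k_gold) − (n + δ)·k_gold = 2.4487 − 0.113×8.8847 ≈ 1.4447

c_gold ≈ 1.44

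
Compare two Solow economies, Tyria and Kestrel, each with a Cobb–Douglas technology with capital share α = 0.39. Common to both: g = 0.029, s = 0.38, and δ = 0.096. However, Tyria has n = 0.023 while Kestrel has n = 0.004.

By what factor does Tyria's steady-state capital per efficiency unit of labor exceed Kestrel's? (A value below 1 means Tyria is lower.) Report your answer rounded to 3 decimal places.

ratio ≈ 0.798

Steady-state k* = [s/(n + g + δ)]^(1/(1−α)), so the ratio is [ (s_T/(n + g + δ)_T) / (s_K/(n + g + δ)_K) ]^1.6393.
s_T/(n + g + δ)_T = 0.38/0.148 = 2.5676; s_K/(n + g + δ)_K = 0.38/0.129 = 2.9457.
Ratio = (2.5676/2.9457)^1.6393 = 0.8716^1.6393 ≈ 0.7983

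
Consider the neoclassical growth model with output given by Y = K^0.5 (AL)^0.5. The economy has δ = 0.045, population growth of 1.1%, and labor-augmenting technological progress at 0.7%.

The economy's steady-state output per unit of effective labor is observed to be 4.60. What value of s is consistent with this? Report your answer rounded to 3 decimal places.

In steady state, investment equals break-even investment: s·k^α = (n + g + δ)·k.
Since y* = [s/(n + g + δ)]^(α/(1−α)), we have s/(n + g + δ) = (y*)^((1−α)/α) = 4.60^1 = 4.6000.
Therefore s = 4.6000 × (n + g + δ) = 4.6000 × 0.063 = 0.2898.

s ≈ 0.290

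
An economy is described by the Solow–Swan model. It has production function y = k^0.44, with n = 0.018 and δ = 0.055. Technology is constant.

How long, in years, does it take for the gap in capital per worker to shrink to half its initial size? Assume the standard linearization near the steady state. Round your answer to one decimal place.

Near the steady state the convergence rate is λ = (1 − α)(n + δ).
λ = (1 − 0.44) × 0.073 = 0.56 × 0.073 = 0.04088
Half-life = ln 2 / λ = 0.6931 / 0.04088 ≈ 16.95 years

t_½ ≈ 17.0 years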